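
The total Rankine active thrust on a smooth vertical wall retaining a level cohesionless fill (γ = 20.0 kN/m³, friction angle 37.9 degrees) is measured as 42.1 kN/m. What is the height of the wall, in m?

K_a = 0.2389. P_a = ½ K_a γ H² ⇒ H = √(2P_a/(K_a γ)).
H = √(2×42.1/(0.2389×20.0)) = 4.198 m.

4.20 m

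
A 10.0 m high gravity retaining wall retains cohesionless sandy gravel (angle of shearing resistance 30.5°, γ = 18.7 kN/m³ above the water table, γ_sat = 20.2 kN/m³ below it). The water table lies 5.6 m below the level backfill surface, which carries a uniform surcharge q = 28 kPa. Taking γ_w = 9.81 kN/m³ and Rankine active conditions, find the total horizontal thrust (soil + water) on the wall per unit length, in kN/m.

466 kN/m

K_a = tan²(45° − φ/2) = 0.3267.
γ' = 20.2 − 9.81 = 10.39 kN/m³. h₂ = H − d_w = 4.4 m.
σ'_h: at surface K_a·q = 9.147; at WT K_a(q+γd_w) = 43.36; at base K_a(q+γd_w+γ'h₂) = 58.29 kPa.
P₁ = ½(9.147+43.36)×5.6 = 147.0; P₂ = ½(43.36+58.29)×4.4 = 223.6; P_w = ½γ_w h₂² = 94.96.
Total = 147.0+223.6+94.96 = 465.6 kN/m.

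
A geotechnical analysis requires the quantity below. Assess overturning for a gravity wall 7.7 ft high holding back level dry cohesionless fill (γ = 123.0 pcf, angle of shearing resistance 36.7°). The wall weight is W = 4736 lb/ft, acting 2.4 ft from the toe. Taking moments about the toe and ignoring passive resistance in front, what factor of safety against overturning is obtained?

K_a = tan²(45° − 36.7°/2) = 0.2519.
P_a = ½K_aγH² = 0.5×0.2519×123.0×7.7² = 918.4 lb/ft, acting at H/3 = 2.567 ft above the base.
Overturning moment M_o = P_a × H/3 = 918.4 × 2.567 = 2357.
Resisting moment M_r = W × 2.4 = 4736 × 2.4 = 11370.
FS_overturning = M_r/M_o = 11370/2357 = 4.822.

4.82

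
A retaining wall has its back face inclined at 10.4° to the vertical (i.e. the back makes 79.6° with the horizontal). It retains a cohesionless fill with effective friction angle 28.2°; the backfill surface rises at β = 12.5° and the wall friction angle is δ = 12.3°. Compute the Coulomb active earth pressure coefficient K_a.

0.492

K_a = sin²(α+φ) / [sin²α · sin(α−δ) · (1 + √{sin(φ+δ)sin(φ−β) / (sin(α−δ)sin(α+β))})²].
With α = 79.6°, φ = 28.2°, δ = 12.3°, β = 12.5°: K_a = 0.4922.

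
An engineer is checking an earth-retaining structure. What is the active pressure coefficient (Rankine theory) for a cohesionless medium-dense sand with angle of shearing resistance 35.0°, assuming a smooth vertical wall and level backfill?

K_a = tan²(45° − φ/2) = tan²(27.50°) = 0.2710.

0.271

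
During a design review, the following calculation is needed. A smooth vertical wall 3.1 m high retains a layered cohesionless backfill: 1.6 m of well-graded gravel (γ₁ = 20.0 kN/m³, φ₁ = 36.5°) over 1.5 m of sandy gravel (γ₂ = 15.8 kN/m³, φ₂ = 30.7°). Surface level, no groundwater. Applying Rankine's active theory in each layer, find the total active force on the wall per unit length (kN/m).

27.8 kN/m

K_a1 = tan²(45°−36.5°/2) = 0.2541; K_a2 = tan²(45°−30.7°/2) = 0.3240.
Layer 1: σ at base = K_a1 γ₁ h₁ = 8.130 kPa; P₁ = ½×8.130×1.6 = 6.504.
Layer 2: σ_v at top = γ₁h₁ = 32.00; σ_h top = K_a2×32.00 = 10.37; σ_h base = K_a2×(32.00+15.8×1.5) = 18.05.
P₂ = ½(10.37+18.05)×1.5 = 21.31. Total P_a = 6.504+21.31 = 27.82 kN/m.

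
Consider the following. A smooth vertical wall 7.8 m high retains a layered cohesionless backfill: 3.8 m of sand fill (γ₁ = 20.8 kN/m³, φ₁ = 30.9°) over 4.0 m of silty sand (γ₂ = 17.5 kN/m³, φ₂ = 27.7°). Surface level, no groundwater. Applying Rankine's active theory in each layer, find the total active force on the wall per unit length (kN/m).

K_a1 = tan²(45°−30.9°/2) = 0.3214; K_a2 = tan²(45°−27.7°/2) = 0.3653.
Layer 1: σ at base = K_a1 γ₁ h₁ = 25.40 kPa; P₁ = ½×25.40×3.8 = 48.27.
Layer 2: σ_v at top = γ₁h₁ = 79.04; σ_h top = K_a2×79.04 = 28.88; σ_h base = K_a2×(79.04+17.5×4.0) = 54.45.
P₂ = ½(28.88+54.45)×4.0 = 166.7. Total P_a = 48.27+166.7 = 214.9 kN/m.

215 kN/m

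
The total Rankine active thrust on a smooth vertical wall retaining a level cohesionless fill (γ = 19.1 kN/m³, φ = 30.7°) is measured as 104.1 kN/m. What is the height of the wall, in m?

K_a = 0.3240. P_a = ½ K_a γ H² ⇒ H = √(2P_a/(K_a γ)).
H = √(2×104.1/(0.3240×19.1)) = 5.800 m.

5.80 m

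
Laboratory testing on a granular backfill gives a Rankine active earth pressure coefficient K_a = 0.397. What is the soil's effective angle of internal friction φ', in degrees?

K_a = tan²(45° − φ/2) ⇒ 45° − φ/2 = arctan(√0.397) = 32.21°.
φ = 2(45° − 32.21°) = 25.57°.

25.6°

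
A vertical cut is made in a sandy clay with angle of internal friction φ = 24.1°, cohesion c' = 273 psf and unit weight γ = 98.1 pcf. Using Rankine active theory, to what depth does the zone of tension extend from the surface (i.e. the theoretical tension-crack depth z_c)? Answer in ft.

8.59 ft

K_a = tan²(45° − 24.1°/2) = 0.4201; √K_a = 0.6482.
The active pressure is zero where K_a γ z = 2c√K_a, so z_c = 2c/(γ√K_a) = 2×273/(98.1×0.6482) = 8.587 ft.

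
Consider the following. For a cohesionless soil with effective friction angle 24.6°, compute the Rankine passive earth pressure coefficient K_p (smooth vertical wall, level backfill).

K_p = (1 + sin φ)/(1 − sin φ) = tan²(45° + 24.6°/2) = 2.426.

2.43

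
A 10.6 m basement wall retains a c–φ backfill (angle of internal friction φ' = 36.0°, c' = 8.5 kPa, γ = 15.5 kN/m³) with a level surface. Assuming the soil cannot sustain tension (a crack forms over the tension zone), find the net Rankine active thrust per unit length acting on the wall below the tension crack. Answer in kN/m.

144 kN/m

K_a = 0.2596; √K_a = 0.5095.
Tension-crack depth z_c = 2c/(γ√K_a) = 2×8.5/(15.5×0.5095) = 2.153 m.
σ_a at base = K_a γ H − 2c√K_a = 0.2596×15.5×10.6 − 2×8.5×0.5095 = 33.99 kPa.
P_a = ½ × 33.99 × (H − z_c) = 0.5×33.99×8.447 = 143.6 kN/m.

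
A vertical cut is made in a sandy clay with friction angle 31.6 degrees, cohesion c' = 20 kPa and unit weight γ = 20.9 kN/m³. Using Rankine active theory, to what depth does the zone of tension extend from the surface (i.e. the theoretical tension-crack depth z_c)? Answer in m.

3.42 m

K_a = tan²(45° − 31.6°/2) = 0.3123; √K_a = 0.5589.
The active pressure is zero where K_a γ z = 2c√K_a, so z_c = 2c/(γ√K_a) = 2×20/(20.9×0.5589) = 3.424 m.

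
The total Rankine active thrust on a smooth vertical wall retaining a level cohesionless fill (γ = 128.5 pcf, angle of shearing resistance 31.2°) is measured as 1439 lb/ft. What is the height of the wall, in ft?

K_a = 0.3175. P_a = ½ K_a γ H² ⇒ H = √(2P_a/(K_a γ)).
H = √(2×1439/(0.3175×128.5)) = 8.399 ft.

8.40 ft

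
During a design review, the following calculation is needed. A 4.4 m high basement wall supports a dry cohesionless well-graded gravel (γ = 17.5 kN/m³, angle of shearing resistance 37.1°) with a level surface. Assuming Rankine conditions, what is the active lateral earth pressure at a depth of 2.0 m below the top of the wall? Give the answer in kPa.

8.66 kPa

K_a = (1 − sin φ)/(1 + sin φ) = 0.2475.
σ_h = K_a γ z = 0.2475 × 17.5 × 2.0 = 8.662 kPa.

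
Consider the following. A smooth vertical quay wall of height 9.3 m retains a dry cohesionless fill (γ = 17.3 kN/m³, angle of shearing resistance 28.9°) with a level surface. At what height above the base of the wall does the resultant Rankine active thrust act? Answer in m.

K_a = 0.3484.
The pressure distribution is triangular, so the resultant acts at H/3 above the base = 9.3/3 = 3.100 m.

3.10 m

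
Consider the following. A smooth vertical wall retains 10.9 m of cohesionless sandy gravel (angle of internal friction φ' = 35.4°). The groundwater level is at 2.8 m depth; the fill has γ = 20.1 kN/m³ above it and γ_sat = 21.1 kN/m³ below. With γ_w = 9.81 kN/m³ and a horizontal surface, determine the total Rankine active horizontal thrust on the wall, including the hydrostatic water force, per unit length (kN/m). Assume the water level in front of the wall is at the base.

563 kN/m

K_a = tan²(45° − φ/2) = 0.2664.
γ' = 21.1 − 9.81 = 11.29 kN/m³. Depth below WT = 8.1 m.
σ'_h at WT = K_a γ d_w = 14.99 kPa; at base = 14.99 + K_a γ' × 8.1 = 39.35 kPa.
P₁ (0–2.8 m) = ½×14.99×2.8 = 20.99. P₂ (2.8–10.9 m) = ½(14.99+39.35)×8.1 = 220.1.
P_w = ½ γ_w h₂² = 0.5×9.81×8.1² = 321.8. Total = 20.99+220.1+321.8 = 562.9 kN/m.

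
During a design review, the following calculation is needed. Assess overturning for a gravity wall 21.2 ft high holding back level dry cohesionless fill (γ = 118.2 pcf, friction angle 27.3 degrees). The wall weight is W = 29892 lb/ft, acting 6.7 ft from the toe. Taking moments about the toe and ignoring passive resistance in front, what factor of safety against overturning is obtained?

2.87

K_a = tan²(45° − 27.3°/2) = 0.3711.
P_a = ½K_aγH² = 0.5×0.3711×118.2×21.2² = 9858 lb/ft, acting at H/3 = 7.067 ft above the base.
Overturning moment M_o = P_a × H/3 = 9858 × 7.067 = 69660.
Resisting moment M_r = W × 6.7 = 29892 × 6.7 = 200300.
FS_overturning = M_r/M_o = 200300/69660 = 2.875.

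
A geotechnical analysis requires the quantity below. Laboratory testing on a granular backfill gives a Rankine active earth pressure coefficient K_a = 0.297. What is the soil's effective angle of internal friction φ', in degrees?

K_a = tan²(45° − φ/2) ⇒ 45° − φ/2 = arctan(√0.297) = 28.59°.
φ = 2(45° − 28.59°) = 32.82°.

32.8°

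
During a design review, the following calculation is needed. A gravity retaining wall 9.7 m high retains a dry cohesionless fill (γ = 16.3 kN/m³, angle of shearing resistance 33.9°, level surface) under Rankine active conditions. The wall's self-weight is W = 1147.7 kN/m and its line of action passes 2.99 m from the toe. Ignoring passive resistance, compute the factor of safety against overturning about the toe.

4.87

K_a = tan²(45° − 33.9°/2) = 0.2839.
P_a = ½K_aγH² = 0.5×0.2839×16.3×9.7² = 217.7 kN/m, acting at H/3 = 3.233 m above the base.
Overturning moment M_o = P_a × H/3 = 217.7 × 3.233 = 703.9.
Resisting moment M_r = W × 2.99 = 1147.7 × 2.99 = 3432.
FS_overturning = M_r/M_o = 3432/703.9 = 4.875.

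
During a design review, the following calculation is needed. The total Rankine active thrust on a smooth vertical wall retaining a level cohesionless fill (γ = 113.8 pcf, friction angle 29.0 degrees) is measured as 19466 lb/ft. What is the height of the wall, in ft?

31.4 ft

K_a = 0.3470. P_a = ½ K_a γ H² ⇒ H = √(2P_a/(K_a γ)).
H = √(2×19466/(0.3470×113.8)) = 31.40 ft.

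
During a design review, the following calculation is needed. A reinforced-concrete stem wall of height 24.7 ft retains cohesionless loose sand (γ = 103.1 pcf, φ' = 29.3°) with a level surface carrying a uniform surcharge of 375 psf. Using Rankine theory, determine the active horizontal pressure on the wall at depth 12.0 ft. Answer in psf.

K_a = (1 − sin φ)/(1 + sin φ) = 0.3428.
σ_v = γz + q = 103.1 × 12.0 + 375 = 1612 psf.
σ_h = K_a σ_v = 0.3428 × 1612 = 552.7 psf.

553 psf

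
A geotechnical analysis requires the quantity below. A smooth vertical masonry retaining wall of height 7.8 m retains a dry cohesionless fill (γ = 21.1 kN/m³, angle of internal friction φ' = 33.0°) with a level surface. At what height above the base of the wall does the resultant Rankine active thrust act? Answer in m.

K_a = 0.2948.
The pressure distribution is triangular, so the resultant acts at H/3 above the base = 7.8/3 = 2.600 m.

2.60 m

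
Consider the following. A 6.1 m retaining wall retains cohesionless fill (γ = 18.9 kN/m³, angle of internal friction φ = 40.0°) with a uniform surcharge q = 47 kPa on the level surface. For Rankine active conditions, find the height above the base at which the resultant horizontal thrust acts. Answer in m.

K_a = 0.2174.
Triangular part P₁ = ½K_aγH² = 76.46 at H/3 = 2.033 m; rectangular part P₂ = K_a q H = 62.34 at H/2 = 3.050 m.
ȳ = (P₁·2.033 + P₂·3.050)/(P₁+P₂) = 2.490 m.

2.49 m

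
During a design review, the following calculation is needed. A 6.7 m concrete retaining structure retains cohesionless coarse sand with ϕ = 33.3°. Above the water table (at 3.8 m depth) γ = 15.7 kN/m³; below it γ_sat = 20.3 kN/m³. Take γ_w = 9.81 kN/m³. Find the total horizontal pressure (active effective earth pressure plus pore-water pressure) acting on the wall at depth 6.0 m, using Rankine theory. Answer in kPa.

K_a = (1 − sin φ)/(1 + sin φ) = 0.2911.
γ' = 20.3 − 9.81 = 10.49 kN/m³.
Effective vertical stress at 6.0 m: σ'_v = 15.7×3.8 + 10.49×2.20 = 82.74 kPa.
σ'_h = K_a σ'_v = 0.2911 × 82.74 = 24.09 kPa; u = γ_w × 2.20 = 21.58 kPa.
Total σ_h = 24.09 + 21.58 = 45.67 kPa.

45.7 kPa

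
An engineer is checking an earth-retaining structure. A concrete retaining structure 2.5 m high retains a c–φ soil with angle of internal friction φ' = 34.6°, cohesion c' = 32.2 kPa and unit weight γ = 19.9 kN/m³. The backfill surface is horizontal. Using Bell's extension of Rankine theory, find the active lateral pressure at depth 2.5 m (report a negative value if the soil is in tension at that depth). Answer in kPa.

K_a = (1 − sin φ)/(1 + sin φ) = 0.2756.
σ_a = K_a γ z − 2c√K_a = 0.2756×19.9×2.5 − 2×32.2×0.5250 = -20.10 kPa.

-20.1 kPa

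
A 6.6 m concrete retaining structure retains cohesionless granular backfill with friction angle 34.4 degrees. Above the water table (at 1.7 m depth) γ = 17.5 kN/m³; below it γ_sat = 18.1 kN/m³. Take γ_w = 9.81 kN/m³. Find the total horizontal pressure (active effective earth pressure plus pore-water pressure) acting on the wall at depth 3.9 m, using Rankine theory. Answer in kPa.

K_a = (1 − sin φ)/(1 + sin φ) = 0.2780.
γ' = 18.1 − 9.81 = 8.290 kN/m³.
Effective vertical stress at 3.9 m: σ'_v = 17.5×1.7 + 8.290×2.20 = 47.99 kPa.
σ'_h = K_a σ'_v = 0.2780 × 47.99 = 13.34 kPa; u = γ_w × 2.20 = 21.58 kPa.
Total σ_h = 13.34 + 21.58 = 34.92 kPa.

34.9 kPa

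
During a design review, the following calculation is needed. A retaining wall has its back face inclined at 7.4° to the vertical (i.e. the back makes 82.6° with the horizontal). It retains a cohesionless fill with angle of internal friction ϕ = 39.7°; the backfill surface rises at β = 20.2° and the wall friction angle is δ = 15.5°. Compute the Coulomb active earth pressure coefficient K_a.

0.327

K_a = sin²(α+φ) / [sin²α · sin(α−δ) · (1 + √{sin(φ+δ)sin(φ−β) / (sin(α−δ)sin(α+β))})²].
With α = 82.6°, φ = 39.7°, δ = 15.5°, β = 20.2°: K_a = 0.3273.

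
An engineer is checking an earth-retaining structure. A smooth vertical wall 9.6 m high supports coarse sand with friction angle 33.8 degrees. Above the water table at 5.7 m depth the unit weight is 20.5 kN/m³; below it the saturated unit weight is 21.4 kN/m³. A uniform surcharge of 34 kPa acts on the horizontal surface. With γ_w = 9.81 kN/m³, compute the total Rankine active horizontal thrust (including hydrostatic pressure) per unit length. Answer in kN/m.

K_a = tan²(45° − φ/2) = 0.2851.
γ' = 21.4 − 9.81 = 11.59 kN/m³. h₂ = H − d_w = 3.9 m.
σ'_h: at surface K_a·q = 9.693; at WT K_a(q+γd_w) = 43.01; at base K_a(q+γd_w+γ'h₂) = 55.89 kPa.
P₁ = ½(9.693+43.01)×5.7 = 150.2; P₂ = ½(43.01+55.89)×3.9 = 192.9; P_w = ½γ_w h₂² = 74.61.
Total = 150.2+192.9+74.61 = 417.7 kN/m.

418 kN/m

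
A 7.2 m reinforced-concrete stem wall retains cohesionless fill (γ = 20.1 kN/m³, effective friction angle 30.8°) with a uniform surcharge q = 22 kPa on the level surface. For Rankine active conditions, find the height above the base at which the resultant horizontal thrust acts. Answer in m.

2.68 m

K_a = 0.3227.
Triangular part P₁ = ½K_aγH² = 168.1 at H/3 = 2.400 m; rectangular part P₂ = K_a q H = 51.12 at H/2 = 3.600 m.
ȳ = (P₁·2.400 + P₂·3.600)/(P₁+P₂) = 2.680 m.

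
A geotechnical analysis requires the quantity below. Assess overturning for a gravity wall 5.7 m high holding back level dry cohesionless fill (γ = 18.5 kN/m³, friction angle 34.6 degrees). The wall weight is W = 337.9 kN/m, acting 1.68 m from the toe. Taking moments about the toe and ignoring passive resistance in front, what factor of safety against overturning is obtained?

K_a = tan²(45° − 34.6°/2) = 0.2756.
P_a = ½K_aγH² = 0.5×0.2756×18.5×5.7² = 82.84 kN/m, acting at H/3 = 1.900 m above the base.
Overturning moment M_o = P_a × H/3 = 82.84 × 1.900 = 157.4.
Resisting moment M_r = W × 1.68 = 337.9 × 1.68 = 567.7.
FS_overturning = M_r/M_o = 567.7/157.4 = 3.607.

3.61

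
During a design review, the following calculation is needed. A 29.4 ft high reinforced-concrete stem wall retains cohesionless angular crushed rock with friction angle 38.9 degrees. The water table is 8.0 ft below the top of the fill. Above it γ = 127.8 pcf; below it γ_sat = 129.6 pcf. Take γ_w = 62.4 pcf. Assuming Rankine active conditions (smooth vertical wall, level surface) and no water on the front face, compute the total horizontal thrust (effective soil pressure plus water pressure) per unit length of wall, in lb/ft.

23700 lb/ft

K_a = tan²(45° − φ/2) = 0.2285.
γ' = 129.6 − 62.4 = 67.20 pcf. Depth below WT = 21.4 ft.
σ'_h at WT = K_a γ d_w = 233.6 psf; at base = 233.6 + K_a γ' × 21.4 = 562.3 psf.
P₁ (0–8.0 ft) = ½×233.6×8.0 = 934.6. P₂ (8.0–29.4 ft) = ½(233.6+562.3)×21.4 = 8517.
P_w = ½ γ_w h₂² = 0.5×62.4×21.4² = 14290. Total = 934.6+8517+14290 = 23740 lb/ft.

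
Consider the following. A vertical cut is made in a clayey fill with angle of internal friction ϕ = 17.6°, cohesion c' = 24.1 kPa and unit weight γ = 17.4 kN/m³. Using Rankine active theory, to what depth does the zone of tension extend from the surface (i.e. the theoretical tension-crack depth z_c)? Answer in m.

3.78 m

K_a = tan²(45° − 17.6°/2) = 0.5357; √K_a = 0.7319.
The active pressure is zero where K_a γ z = 2c√K_a, so z_c = 2c/(γ√K_a) = 2×24.1/(17.4×0.7319) = 3.785 m.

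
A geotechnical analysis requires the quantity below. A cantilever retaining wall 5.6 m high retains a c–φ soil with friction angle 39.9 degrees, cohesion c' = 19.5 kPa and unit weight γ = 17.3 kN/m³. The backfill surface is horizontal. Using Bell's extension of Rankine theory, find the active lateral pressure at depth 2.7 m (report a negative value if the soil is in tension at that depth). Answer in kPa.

-8.02 kPa

K_a = (1 − sin φ)/(1 + sin φ) = 0.2184.
σ_a = K_a γ z − 2c√K_a = 0.2184×17.3×2.7 − 2×19.5×0.4674 = -8.024 kPa.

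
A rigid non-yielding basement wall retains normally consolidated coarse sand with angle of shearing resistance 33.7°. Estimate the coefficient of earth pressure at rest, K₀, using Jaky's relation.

0.445

K₀ = 1 − sin φ' = 1 − sin 33.7° = 0.4452.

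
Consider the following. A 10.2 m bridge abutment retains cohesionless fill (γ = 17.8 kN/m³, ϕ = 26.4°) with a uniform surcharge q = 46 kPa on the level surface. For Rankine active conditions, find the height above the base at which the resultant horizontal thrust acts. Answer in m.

K_a = 0.3844.
Triangular part P₁ = ½K_aγH² = 356.0 at H/3 = 3.400 m; rectangular part P₂ = K_a q H = 180.4 at H/2 = 5.100 m.
ȳ = (P₁·3.400 + P₂·5.100)/(P₁+P₂) = 3.972 m.

3.97 m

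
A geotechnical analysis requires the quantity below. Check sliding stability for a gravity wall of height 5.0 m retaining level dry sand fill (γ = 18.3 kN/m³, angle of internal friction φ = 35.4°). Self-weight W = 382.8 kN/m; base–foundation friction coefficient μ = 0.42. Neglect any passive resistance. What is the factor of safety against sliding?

K_a = tan²(45° − 35.4°/2) = 0.2664.
P_a = ½K_aγH² = 0.5×0.2664×18.3×5.0² = 60.94 kN/m, acting at H/3 = 1.667 m above the base.
FS_sliding = μW / P_a = 0.42×382.8 / 60.94 = 2.638.

2.64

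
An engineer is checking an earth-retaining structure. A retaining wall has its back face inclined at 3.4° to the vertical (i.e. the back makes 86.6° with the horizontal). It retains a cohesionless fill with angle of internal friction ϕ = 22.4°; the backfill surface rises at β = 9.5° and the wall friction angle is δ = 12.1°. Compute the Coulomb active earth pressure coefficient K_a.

0.501

K_a = sin²(α+φ) / [sin²α · sin(α−δ) · (1 + √{sin(φ+δ)sin(φ−β) / (sin(α−δ)sin(α+β))})²].
With α = 86.6°, φ = 22.4°, δ = 12.1°, β = 9.5°: K_a = 0.5009.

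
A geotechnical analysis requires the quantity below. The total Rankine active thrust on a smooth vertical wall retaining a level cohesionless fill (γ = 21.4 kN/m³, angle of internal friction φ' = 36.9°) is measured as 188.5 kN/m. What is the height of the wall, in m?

8.40 m

K_a = 0.2497. P_a = ½ K_a γ H² ⇒ H = √(2P_a/(K_a γ)).
H = √(2×188.5/(0.2497×21.4)) = 8.400 m.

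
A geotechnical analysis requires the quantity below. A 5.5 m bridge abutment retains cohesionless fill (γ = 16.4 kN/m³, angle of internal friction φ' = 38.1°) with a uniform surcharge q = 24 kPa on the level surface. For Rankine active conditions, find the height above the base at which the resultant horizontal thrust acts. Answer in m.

2.15 m

K_a = 0.2368.
Triangular part P₁ = ½K_aγH² = 58.75 at H/3 = 1.833 m; rectangular part P₂ = K_a q H = 31.26 at H/2 = 2.750 m.
ȳ = (P₁·1.833 + P₂·2.750)/(P₁+P₂) = 2.152 m.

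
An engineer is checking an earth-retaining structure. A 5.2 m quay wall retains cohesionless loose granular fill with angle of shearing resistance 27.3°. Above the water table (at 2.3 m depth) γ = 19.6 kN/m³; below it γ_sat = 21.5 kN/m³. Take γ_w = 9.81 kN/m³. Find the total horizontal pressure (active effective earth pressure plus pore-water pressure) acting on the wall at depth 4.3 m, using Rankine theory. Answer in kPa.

K_a = (1 − sin φ)/(1 + sin φ) = 0.3711.
γ' = 21.5 − 9.81 = 11.69 kN/m³.
Effective vertical stress at 4.3 m: σ'_v = 19.6×2.3 + 11.69×2.00 = 68.46 kPa.
σ'_h = K_a σ'_v = 0.3711 × 68.46 = 25.41 kPa; u = γ_w × 2.00 = 19.62 kPa.
Total σ_h = 25.41 + 19.62 = 45.03 kPa.

45.0 kPa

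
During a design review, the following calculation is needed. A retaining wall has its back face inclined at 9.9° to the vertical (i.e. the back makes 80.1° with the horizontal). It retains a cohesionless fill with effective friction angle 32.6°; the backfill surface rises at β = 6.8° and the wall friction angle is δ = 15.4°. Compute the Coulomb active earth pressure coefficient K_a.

0.380

K_a = sin²(α+φ) / [sin²α · sin(α−δ) · (1 + √{sin(φ+δ)sin(φ−β) / (sin(α−δ)sin(α+β))})²].
With α = 80.1°, φ = 32.6°, δ = 15.4°, β = 6.8°: K_a = 0.3796.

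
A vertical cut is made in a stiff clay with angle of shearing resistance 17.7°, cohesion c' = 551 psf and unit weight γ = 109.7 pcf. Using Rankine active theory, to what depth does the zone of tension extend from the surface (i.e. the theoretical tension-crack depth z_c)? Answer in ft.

K_a = tan²(45° − 17.7°/2) = 0.5337; √K_a = 0.7306.
The active pressure is zero where K_a γ z = 2c√K_a, so z_c = 2c/(γ√K_a) = 2×551/(109.7×0.7306) = 13.75 ft.

13.8 ft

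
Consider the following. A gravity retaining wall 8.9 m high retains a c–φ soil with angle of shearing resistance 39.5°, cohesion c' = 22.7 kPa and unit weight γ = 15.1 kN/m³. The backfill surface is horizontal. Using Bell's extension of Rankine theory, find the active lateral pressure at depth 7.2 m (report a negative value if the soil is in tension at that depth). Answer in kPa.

2.77 kPa

K_a = (1 − sin φ)/(1 + sin φ) = 0.2224.
σ_a = K_a γ z − 2c√K_a = 0.2224×15.1×7.2 − 2×22.7×0.4716 = 2.771 kPa.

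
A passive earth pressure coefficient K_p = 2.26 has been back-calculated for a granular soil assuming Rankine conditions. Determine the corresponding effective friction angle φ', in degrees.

K_p = (1+sin φ)/(1−sin φ) ⇒ sin φ = (K_p − 1)/(K_p + 1) = 0.3865.
φ = arcsin(0.3865) = 22.74°.

22.7°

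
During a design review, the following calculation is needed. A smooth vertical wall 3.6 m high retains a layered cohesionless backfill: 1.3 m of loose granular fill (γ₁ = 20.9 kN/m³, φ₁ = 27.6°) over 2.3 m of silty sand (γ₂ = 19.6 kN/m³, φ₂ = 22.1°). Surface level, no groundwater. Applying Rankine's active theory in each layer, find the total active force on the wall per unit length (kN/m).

58.3 kN/m

K_a1 = tan²(45°−27.6°/2) = 0.3668; K_a2 = tan²(45°−22.1°/2) = 0.4533.
Layer 1: σ at base = K_a1 γ₁ h₁ = 9.965 kPa; P₁ = ½×9.965×1.3 = 6.477.
Layer 2: σ_v at top = γ₁h₁ = 27.17; σ_h top = K_a2×27.17 = 12.31; σ_h base = K_a2×(27.17+19.6×2.3) = 32.75.
P₂ = ½(12.31+32.75)×2.3 = 51.82. Total P_a = 6.477+51.82 = 58.30 kN/m.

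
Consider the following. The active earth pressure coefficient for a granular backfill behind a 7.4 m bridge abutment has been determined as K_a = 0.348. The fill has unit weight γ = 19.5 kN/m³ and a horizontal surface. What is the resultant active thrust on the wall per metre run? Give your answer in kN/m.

P = ½ K_a γ H² = 0.5 × 0.348 × 19.5 × 7.4² = 185.8 kN/m.

186 kN/m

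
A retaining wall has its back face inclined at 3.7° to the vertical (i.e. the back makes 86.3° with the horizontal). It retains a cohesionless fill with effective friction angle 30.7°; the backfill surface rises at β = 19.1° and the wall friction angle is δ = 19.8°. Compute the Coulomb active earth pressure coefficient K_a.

K_a = sin²(α+φ) / [sin²α · sin(α−δ) · (1 + √{sin(φ+δ)sin(φ−β) / (sin(α−δ)sin(α+β))})²].
With α = 86.3°, φ = 30.7°, δ = 19.8°, β = 19.1°: K_a = 0.4318.

0.432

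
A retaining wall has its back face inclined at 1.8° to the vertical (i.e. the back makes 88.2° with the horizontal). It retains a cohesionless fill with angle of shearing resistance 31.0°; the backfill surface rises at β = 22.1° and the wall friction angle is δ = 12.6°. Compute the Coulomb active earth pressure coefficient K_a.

K_a = sin²(α+φ) / [sin²α · sin(α−δ) · (1 + √{sin(φ+δ)sin(φ−β) / (sin(α−δ)sin(α+β))})²].
With α = 88.2°, φ = 31.0°, δ = 12.6°, β = 22.1°: K_a = 0.4368.

0.437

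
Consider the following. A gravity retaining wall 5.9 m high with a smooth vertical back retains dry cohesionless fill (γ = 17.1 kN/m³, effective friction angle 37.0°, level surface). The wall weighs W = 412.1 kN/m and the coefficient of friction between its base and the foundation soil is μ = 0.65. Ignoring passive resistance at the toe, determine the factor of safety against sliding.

3.62

K_a = tan²(45° − 37.0°/2) = 0.2486.
P_a = ½K_aγH² = 0.5×0.2486×17.1×5.9² = 73.98 kN/m, acting at H/3 = 1.967 m above the base.
FS_sliding = μW / P_a = 0.65×412.1 / 73.98 = 3.621.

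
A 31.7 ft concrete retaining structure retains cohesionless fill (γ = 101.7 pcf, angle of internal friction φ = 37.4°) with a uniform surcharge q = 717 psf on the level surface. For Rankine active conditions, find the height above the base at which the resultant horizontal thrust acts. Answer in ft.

K_a = 0.2443.
Triangular part P₁ = ½K_aγH² = 12480 at H/3 = 10.57 ft; rectangular part P₂ = K_a q H = 5552 at H/2 = 15.85 ft.
ȳ = (P₁·10.57 + P₂·15.85)/(P₁+P₂) = 12.19 ft.

12.2 ft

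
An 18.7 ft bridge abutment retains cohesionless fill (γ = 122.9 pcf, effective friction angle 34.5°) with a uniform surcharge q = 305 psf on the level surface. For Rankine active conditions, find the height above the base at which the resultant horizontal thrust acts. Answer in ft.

6.89 ft

K_a = 0.2768.
Triangular part P₁ = ½K_aγH² = 5948 at H/3 = 6.233 ft; rectangular part P₂ = K_a q H = 1579 at H/2 = 9.350 ft.
ȳ = (P₁·6.233 + P₂·9.350)/(P₁+P₂) = 6.887 ft.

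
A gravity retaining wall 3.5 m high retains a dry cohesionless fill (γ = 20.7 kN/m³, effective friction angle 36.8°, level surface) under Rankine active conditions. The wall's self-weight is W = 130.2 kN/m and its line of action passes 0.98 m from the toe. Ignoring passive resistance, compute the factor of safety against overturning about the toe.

K_a = tan²(45° − 36.8°/2) = 0.2508.
P_a = ½K_aγH² = 0.5×0.2508×20.7×3.5² = 31.79 kN/m, acting at H/3 = 1.167 m above the base.
Overturning moment M_o = P_a × H/3 = 31.79 × 1.167 = 37.09.
Resisting moment M_r = W × 0.98 = 130.2 × 0.98 = 127.6.
FS_overturning = M_r/M_o = 127.6/37.09 = 3.440.

3.44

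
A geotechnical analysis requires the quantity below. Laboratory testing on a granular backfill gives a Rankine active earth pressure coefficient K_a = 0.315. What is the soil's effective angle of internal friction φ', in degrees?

K_a = tan²(45° − φ/2) ⇒ 45° − φ/2 = arctan(√0.315) = 29.30°.
φ = 2(45° − 29.30°) = 31.39°.

31.4°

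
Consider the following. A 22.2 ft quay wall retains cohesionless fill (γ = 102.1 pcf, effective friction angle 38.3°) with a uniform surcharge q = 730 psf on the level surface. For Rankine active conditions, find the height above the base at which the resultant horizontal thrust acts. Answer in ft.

K_a = 0.2347.
Triangular part P₁ = ½K_aγH² = 5906 at H/3 = 7.400 ft; rectangular part P₂ = K_a q H = 3804 at H/2 = 11.10 ft.
ȳ = (P₁·7.400 + P₂·11.10)/(P₁+P₂) = 8.850 ft.

8.85 ft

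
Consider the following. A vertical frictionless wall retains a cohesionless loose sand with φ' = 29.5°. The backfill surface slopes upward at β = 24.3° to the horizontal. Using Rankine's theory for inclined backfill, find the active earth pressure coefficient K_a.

0.494

K_a = cos β · (cos β − √(cos²β − cos²φ)) / (cos β + √(cos²β − cos²φ)).
cos β = 0.9114, cos φ = 0.8704, √(cos²β − cos²φ) = 0.2704.
K_a = 0.9114 × (0.9114 − 0.2704)/(0.9114 + 0.2704) = 0.4943.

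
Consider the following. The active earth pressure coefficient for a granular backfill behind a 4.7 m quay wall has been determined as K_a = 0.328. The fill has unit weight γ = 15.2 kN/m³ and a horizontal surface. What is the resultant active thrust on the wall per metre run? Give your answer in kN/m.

P = ½ K_a γ H² = 0.5 × 0.328 × 15.2 × 4.7² = 55.07 kN/m.

55.1 kN/m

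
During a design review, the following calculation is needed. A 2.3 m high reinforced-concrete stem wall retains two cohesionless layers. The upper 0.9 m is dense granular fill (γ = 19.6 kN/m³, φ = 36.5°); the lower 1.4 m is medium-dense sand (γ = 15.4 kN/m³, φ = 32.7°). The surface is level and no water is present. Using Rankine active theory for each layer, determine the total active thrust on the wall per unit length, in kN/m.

13.9 kN/m

K_a1 = tan²(45°−36.5°/2) = 0.2541; K_a2 = tan²(45°−32.7°/2) = 0.2985.
Layer 1: σ at base = K_a1 γ₁ h₁ = 4.482 kPa; P₁ = ½×4.482×0.9 = 2.017.
Layer 2: σ_v at top = γ₁h₁ = 17.64; σ_h top = K_a2×17.64 = 5.266; σ_h base = K_a2×(17.64+15.4×1.4) = 11.70.
P₂ = ½(5.266+11.70)×1.4 = 11.88. Total P_a = 2.017+11.88 = 13.89 kN/m.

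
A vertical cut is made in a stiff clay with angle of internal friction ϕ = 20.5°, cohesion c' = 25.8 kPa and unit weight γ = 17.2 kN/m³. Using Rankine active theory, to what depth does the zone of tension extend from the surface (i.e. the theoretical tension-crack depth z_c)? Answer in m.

K_a = tan²(45° − 20.5°/2) = 0.4813; √K_a = 0.6937.
The active pressure is zero where K_a γ z = 2c√K_a, so z_c = 2c/(γ√K_a) = 2×25.8/(17.2×0.6937) = 4.324 m.

4.32 m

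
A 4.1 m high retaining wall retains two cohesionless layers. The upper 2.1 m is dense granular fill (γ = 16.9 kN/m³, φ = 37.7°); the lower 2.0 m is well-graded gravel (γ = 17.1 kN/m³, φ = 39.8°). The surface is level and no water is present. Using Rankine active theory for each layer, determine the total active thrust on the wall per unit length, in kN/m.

32.1 kN/m

K_a1 = tan²(45°−37.7°/2) = 0.2411; K_a2 = tan²(45°−39.8°/2) = 0.2194.
Layer 1: σ at base = K_a1 γ₁ h₁ = 8.555 kPa; P₁ = ½×8.555×2.1 = 8.983.
Layer 2: σ_v at top = γ₁h₁ = 35.49; σ_h top = K_a2×35.49 = 7.788; σ_h base = K_a2×(35.49+17.1×2.0) = 15.29.
P₂ = ½(7.788+15.29)×2.0 = 23.08. Total P_a = 8.983+23.08 = 32.06 kN/m.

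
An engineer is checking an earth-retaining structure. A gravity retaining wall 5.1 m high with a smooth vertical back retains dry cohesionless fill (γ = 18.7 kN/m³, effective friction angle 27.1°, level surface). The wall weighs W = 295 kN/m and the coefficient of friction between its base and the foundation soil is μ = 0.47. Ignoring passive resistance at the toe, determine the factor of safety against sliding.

K_a = tan²(45° − 27.1°/2) = 0.3741.
P_a = ½K_aγH² = 0.5×0.3741×18.7×5.1² = 90.97 kN/m, acting at H/3 = 1.700 m above the base.
FS_sliding = μW / P_a = 0.47×295 / 90.97 = 1.524.

1.52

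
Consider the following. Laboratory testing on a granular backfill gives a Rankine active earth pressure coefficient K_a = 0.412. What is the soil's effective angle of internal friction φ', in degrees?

24.6°

K_a = tan²(45° − φ/2) ⇒ 45° − φ/2 = arctan(√0.412) = 32.70°.
φ = 2(45° − 32.70°) = 24.61°.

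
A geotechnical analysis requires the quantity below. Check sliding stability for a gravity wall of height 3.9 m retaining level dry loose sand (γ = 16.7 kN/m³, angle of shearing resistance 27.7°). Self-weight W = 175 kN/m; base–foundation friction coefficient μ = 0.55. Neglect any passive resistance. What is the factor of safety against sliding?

K_a = tan²(45° − 27.7°/2) = 0.3653.
P_a = ½K_aγH² = 0.5×0.3653×16.7×3.9² = 46.40 kN/m, acting at H/3 = 1.300 m above the base.
FS_sliding = μW / P_a = 0.55×175 / 46.40 = 2.074.

2.07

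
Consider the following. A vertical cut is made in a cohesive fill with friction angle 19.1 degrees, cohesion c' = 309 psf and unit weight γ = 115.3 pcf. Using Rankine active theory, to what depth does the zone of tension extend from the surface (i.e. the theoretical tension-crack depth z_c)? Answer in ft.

7.53 ft

K_a = tan²(45° − 19.1°/2) = 0.5069; √K_a = 0.7120.
The active pressure is zero where K_a γ z = 2c√K_a, so z_c = 2c/(γ√K_a) = 2×309/(115.3×0.7120) = 7.528 ft.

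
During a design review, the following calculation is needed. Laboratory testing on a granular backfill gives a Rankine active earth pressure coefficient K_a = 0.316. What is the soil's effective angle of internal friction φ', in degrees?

K_a = tan²(45° − φ/2) ⇒ 45° − φ/2 = arctan(√0.316) = 29.34°.
φ = 2(45° − 29.34°) = 31.32°.

31.3°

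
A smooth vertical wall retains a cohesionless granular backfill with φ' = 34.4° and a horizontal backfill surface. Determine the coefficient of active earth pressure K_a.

0.278

K_a = (1 − sin φ)/(1 + sin φ) = (1 − sin 34.4°)/(1 + sin 34.4°) = 0.2780.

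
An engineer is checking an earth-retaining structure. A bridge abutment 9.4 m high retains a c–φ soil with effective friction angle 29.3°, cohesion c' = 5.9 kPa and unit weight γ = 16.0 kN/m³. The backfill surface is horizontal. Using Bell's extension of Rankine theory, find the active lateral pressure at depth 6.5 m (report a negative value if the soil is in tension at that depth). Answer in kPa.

K_a = (1 − sin φ)/(1 + sin φ) = 0.3428.
σ_a = K_a γ z − 2c√K_a = 0.3428×16.0×6.5 − 2×5.9×0.5855 = 28.75 kPa.

28.7 kPa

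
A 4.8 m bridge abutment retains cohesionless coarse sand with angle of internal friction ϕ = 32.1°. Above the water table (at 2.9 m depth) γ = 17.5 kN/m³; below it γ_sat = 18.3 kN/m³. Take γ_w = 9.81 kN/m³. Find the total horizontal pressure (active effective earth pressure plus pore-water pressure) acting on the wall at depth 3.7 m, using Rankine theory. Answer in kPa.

K_a = (1 − sin φ)/(1 + sin φ) = 0.3060.
γ' = 18.3 − 9.81 = 8.490 kN/m³.
Effective vertical stress at 3.7 m: σ'_v = 17.5×2.9 + 8.490×0.800 = 57.54 kPa.
σ'_h = K_a σ'_v = 0.3060 × 57.54 = 17.61 kPa; u = γ_w × 0.800 = 7.848 kPa.
Total σ_h = 17.61 + 7.848 = 25.46 kPa.

25.5 kPa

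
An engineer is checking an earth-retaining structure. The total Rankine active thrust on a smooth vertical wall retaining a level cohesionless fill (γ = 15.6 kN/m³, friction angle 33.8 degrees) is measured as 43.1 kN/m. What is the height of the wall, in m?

K_a = 0.2851. P_a = ½ K_a γ H² ⇒ H = √(2P_a/(K_a γ)).
H = √(2×43.1/(0.2851×15.6)) = 4.402 m.

4.40 m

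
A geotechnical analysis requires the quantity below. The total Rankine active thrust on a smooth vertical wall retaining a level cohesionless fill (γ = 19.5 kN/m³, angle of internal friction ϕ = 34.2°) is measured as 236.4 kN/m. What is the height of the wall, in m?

K_a = 0.2803. P_a = ½ K_a γ H² ⇒ H = √(2P_a/(K_a γ)).
H = √(2×236.4/(0.2803×19.5)) = 9.300 m.

9.30 m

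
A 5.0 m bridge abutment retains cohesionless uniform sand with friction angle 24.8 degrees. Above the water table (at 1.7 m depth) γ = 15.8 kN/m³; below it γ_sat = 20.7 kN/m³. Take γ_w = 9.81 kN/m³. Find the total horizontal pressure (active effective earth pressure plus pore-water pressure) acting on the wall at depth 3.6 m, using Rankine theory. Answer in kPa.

K_a = (1 − sin φ)/(1 + sin φ) = 0.4090.
γ' = 20.7 − 9.81 = 10.89 kN/m³.
Effective vertical stress at 3.6 m: σ'_v = 15.8×1.7 + 10.89×1.90 = 47.55 kPa.
σ'_h = K_a σ'_v = 0.4090 × 47.55 = 19.45 kPa; u = γ_w × 1.90 = 18.64 kPa.
Total σ_h = 19.45 + 18.64 = 38.09 kPa.

38.1 kPa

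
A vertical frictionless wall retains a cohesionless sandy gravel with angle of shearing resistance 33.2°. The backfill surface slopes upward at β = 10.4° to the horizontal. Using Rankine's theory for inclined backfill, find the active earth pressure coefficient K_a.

K_a = cos β · (cos β − √(cos²β − cos²φ)) / (cos β + √(cos²β − cos²φ)).
cos β = 0.9836, cos φ = 0.8368, √(cos²β − cos²φ) = 0.5170.
K_a = 0.9836 × (0.9836 − 0.5170)/(0.9836 + 0.5170) = 0.3059.

0.306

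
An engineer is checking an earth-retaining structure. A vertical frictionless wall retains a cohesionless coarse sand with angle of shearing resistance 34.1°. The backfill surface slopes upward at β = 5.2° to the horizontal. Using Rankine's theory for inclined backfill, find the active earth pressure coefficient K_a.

0.285

K_a = cos β · (cos β − √(cos²β − cos²φ)) / (cos β + √(cos²β − cos²φ)).
cos β = 0.9959, cos φ = 0.8281, √(cos²β − cos²φ) = 0.5533.
K_a = 0.9959 × (0.9959 − 0.5533)/(0.9959 + 0.5533) = 0.2845.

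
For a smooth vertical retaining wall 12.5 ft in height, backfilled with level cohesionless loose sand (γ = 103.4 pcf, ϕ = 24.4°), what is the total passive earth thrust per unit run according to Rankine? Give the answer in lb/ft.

19500 lb/ft

K_p = tan²(45° + φ/2) = 2.408.
P_p = ½ K_p γ H² = 0.5 × 2.408 × 103.4 × 12.5² = 19450 lb/ft.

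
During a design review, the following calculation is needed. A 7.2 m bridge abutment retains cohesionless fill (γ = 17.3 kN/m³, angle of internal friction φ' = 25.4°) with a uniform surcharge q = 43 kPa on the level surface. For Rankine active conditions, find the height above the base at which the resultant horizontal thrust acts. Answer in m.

K_a = 0.3996.
Triangular part P₁ = ½K_aγH² = 179.2 at H/3 = 2.400 m; rectangular part P₂ = K_a q H = 123.7 at H/2 = 3.600 m.
ȳ = (P₁·2.400 + P₂·3.600)/(P₁+P₂) = 2.890 m.

2.89 m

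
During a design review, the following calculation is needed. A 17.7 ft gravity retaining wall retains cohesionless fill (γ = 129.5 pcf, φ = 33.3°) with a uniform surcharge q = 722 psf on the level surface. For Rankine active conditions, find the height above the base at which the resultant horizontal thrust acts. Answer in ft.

7.04 ft

K_a = 0.2911.
Triangular part P₁ = ½K_aγH² = 5906 at H/3 = 5.900 ft; rectangular part P₂ = K_a q H = 3721 at H/2 = 8.850 ft.
ȳ = (P₁·5.900 + P₂·8.850)/(P₁+P₂) = 7.040 ft.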